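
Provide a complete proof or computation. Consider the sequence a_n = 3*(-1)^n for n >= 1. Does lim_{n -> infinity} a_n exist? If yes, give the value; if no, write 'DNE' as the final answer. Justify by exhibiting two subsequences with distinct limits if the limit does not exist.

Examine the behaviour of a_n along subsequences.
Even-n subsequence a_{2k} = 3 -> 3. Odd-n subsequence a_{2k+1} = -3 -> -3.
Since these two subsequential limits are 3 and -3, distinct, the full sequence cannot converge (a convergent sequence has all subsequences tending to the same limit). So lim a_n does not exist.

DNE


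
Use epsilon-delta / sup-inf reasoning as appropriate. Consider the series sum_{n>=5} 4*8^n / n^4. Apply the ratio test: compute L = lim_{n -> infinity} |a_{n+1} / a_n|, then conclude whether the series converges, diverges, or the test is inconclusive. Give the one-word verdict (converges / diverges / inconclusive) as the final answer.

Let a_n denote the general term. Form the ratio a_{n+1}/a_n and simplify:
a_{n+1}/a_n = 8*n^4/(n + 1)^4
Take the limit as n -> infinity: L = 8.
Since L = 8 > 1 (or L = infinity), the ratio test implies the series diverges.

diverges


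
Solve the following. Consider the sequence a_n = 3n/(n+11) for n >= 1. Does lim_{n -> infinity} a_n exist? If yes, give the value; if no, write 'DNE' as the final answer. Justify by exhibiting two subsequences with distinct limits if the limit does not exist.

Examine the behaviour of a_n along subsequences.
Even-n subsequence a_{2k} = 3(2k)/(2k+11) -> 3. Odd-n subsequence a_{2k+1} = 3(2k+1)/(2k+12) -> 3. Both tend to 3, which suggests the limit is 3; verify directly.
|a_n - 3| = |3n - 3(n+11)| / (n+11) = 33/(n+11) < 33/n for every n >= 1.
Given epsilon > 0, choose a positive integer N > 33/epsilon. Then for all n >= N, |a_n - 3| < 33/n <= 33/N < epsilon.
So by the definition of the limit, lim a_n exists and equals 3.

3


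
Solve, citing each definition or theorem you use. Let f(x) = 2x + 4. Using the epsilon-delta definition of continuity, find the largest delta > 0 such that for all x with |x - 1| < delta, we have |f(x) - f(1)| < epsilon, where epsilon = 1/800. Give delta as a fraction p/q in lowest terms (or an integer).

We compute f(1) = 2*(1) + 4 = 6.
|f(x) - f(1)| = |2x + 4 - (6)| = |2(x - 1)| = 2|x - 1|.
We need 2|x - 1| < 1/800, i.e. |x - 1| < 1/800 / 2 = 1/1600.
So any delta <= 1/1600 works. Conversely, if delta > 1/1600, then x = 1 + 1/1600 satisfies |x - 1| = 1/1600 < delta but |f(x) - f(1)| = 2 * 1/1600 = 1/800, which is not < 1/800; so no larger delta works.
Hence the largest such delta is 1/1600.

1/1600


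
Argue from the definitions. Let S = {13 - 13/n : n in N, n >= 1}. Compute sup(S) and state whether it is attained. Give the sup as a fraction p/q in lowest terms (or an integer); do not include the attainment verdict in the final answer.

Analysis:
- Values: 0, 13/2, 26/3, 39/4, ... strictly increasing.
- Minimum is 0 (n=1); inf = 0 (attained).
- 13 - 13/n -> 13 from below; sup = 13, not attained.
Conclusion: sup(S) = 13, not attained in S.

13


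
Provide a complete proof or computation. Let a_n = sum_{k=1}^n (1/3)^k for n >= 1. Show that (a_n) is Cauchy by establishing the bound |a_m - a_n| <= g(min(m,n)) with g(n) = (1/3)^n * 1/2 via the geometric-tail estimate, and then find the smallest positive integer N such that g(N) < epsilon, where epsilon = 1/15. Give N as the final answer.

For m > n >= 1: |a_m - a_n| = sum_{k=n+1}^m (1/3)^k < sum_{k=n+1}^infinity (1/3)^k = (1/3)^(n+1) / (1 - 1/3) = (1/3)^n * (1/3) * (3/2) = (1/3)^n * 1/2.
So g(n) = (1/3)^n / 2. Since g(n) -> 0, (a_n) is Cauchy.
Now solve g(N) < 1/15: (1/3)^N / 2 < 1/15 <=> 3^N > 1 / (2 * 1/15) = 15/2.
Check powers of 3: 3^1 = 3 <= 15/2, 3^2 = 9 > 15/2.
So the smallest such N is 2. Check: g(2) = 1/(2 * 9) = 1/18 < 1/15.

2


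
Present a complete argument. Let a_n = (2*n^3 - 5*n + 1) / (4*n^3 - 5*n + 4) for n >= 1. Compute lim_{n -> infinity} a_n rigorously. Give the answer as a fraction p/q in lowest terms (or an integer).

Divide numerator and denominator by n^3, the highest power:
numerator / n^3 = 2 - 5/n^2 + n^(-3)
denominator / n^3 = 4 - 5/n^2 + 4/n^3
As n -> infinity, all terms of the form c/n^k (k >= 1) tend to 0.
So numerator / n^3 -> 2 and denominator / n^3 -> 4.
Therefore lim a_n = 1/2.

1/2


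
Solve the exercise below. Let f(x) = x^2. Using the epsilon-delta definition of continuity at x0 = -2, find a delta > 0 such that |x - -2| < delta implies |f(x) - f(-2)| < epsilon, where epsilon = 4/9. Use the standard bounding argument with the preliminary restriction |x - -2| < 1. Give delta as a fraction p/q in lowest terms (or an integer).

Factor: |x^2 - (-2)^2| = |x - -2| * |x + -2|.
Impose |x - -2| < 1 first. Then |x + -2| = |(x - -2) + 2*(-2)| <= |x - -2| + 2*|-2| < 1 + 4 = 5.
So |x^2 - (-2)^2| < delta * 5.
We need delta * 5 <= 4/9, i.e. delta <= 4/9/5 = 4/45.
Since 4/45 < 1, this is tighter than 1; take delta = 4/45.
So delta = 4/45 works.

4/45


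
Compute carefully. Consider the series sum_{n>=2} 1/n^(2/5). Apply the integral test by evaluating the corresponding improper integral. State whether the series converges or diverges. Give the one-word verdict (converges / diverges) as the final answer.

Let f(x) = x^(-2/5). Then f is positive, continuous, and decreasing on [2, infinity), so the integral test applies.
Compute the improper integral int_{2}^infinity f(x) dx:
  antiderivative F(x) = 5*x^(3/5)/3.
  As x -> infinity, F(x) -> infinity (since p = 2/5 < 1).
  So the integral diverges. By the integral test, the series diverges.

diverges


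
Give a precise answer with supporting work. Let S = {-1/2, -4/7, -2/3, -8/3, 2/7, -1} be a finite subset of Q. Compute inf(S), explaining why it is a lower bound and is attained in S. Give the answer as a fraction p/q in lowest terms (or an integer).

S is finite, so inf(S) = min(S).
Sorted increasing:
-8/3, -1, -2/3, -4/7, -1/2, 2/7
The extremum is -8/3.
For every x in S, x >= -8/3. And -8/3 is in S, so it is attained.
Therefore inf(S) = -8/3.

-8/3


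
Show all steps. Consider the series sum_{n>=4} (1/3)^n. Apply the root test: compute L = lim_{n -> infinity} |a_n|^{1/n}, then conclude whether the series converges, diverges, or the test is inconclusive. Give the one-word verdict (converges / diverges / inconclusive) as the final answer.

Let a_n denote the general term. Form |a_n|^(1/n) and simplify:
|a_n|^(1/n) = 1/3
Take the limit as n -> infinity: L = 1/3.
Since L = 1/3 < 1, the root test implies convergence.

converges


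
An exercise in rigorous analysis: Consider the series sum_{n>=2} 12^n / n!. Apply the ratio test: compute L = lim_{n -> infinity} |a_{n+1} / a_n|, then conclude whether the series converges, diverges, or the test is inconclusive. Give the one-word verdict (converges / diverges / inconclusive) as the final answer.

Let a_n denote the general term. Form the ratio a_{n+1}/a_n and simplify:
a_{n+1}/a_n = 12/(n + 1)
Take the limit as n -> infinity: L = 0.
Since L = 0 < 1, the ratio test implies the series converges.

converges


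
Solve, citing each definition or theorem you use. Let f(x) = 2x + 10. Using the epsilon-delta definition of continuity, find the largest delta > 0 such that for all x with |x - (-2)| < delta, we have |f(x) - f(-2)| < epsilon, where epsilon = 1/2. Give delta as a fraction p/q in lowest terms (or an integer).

We compute f(-2) = 2*(-2) + 10 = 6.
|f(x) - f(-2)| = |2x + 10 - (6)| = |2(x - (-2))| = 2|x - (-2)|.
We need 2|x - (-2)| < 1/2, i.e. |x - (-2)| < 1/2 / 2 = 1/4.
So any delta <= 1/4 works. Conversely, if delta > 1/4, then x = -2 + 1/4 satisfies |x - (-2)| = 1/4 < delta but |f(x) - f(-2)| = 2 * 1/4 = 1/2, which is not < 1/2; so no larger delta works.
Hence the largest such delta is 1/4.

1/4


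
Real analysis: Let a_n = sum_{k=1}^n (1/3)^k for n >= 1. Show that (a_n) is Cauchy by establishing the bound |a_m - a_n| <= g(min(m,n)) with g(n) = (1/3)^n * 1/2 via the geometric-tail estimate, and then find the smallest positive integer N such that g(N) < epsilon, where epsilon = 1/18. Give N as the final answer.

For m > n >= 1: |a_m - a_n| = sum_{k=n+1}^m (1/3)^k < sum_{k=n+1}^infinity (1/3)^k = (1/3)^(n+1) / (1 - 1/3) = (1/3)^n * (1/3) * (3/2) = (1/3)^n * 1/2.
So g(n) = (1/3)^n / 2. Since g(n) -> 0, (a_n) is Cauchy.
Now solve g(N) < 1/18: (1/3)^N / 2 < 1/18 <=> 3^N > 1 / (2 * 1/18) = 9.
Check powers of 3: 3^2 = 9 <= 9, 3^3 = 27 > 9.
So the smallest such N is 3. Check: g(3) = 1/(2 * 27) = 1/54 < 1/18.

3


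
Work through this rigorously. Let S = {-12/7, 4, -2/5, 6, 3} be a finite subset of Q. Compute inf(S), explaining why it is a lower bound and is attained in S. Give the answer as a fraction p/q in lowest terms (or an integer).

S is finite, so inf(S) = min(S).
Sorted increasing:
-12/7, -2/5, 3, 4, 6
The extremum is -12/7.
For every x in S, x >= -12/7. And -12/7 is in S, so it is attained.
Therefore inf(S) = -12/7.

-12/7


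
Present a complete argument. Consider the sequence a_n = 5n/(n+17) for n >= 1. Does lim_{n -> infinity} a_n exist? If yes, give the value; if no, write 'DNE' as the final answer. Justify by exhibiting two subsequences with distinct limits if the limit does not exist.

Examine the behaviour of a_n along subsequences.
Even-n subsequence a_{2k} = 5(2k)/(2k+17) -> 5. Odd-n subsequence a_{2k+1} = 5(2k+1)/(2k+18) -> 5. Both tend to 5, which suggests the limit is 5; verify directly.
|a_n - 5| = |5n - 5(n+17)| / (n+17) = 85/(n+17) < 85/n for every n >= 1.
Given epsilon > 0, choose a positive integer N > 85/epsilon. Then for all n >= N, |a_n - 5| < 85/n <= 85/N < epsilon.
So by the definition of the limit, lim a_n exists and equals 5.

5


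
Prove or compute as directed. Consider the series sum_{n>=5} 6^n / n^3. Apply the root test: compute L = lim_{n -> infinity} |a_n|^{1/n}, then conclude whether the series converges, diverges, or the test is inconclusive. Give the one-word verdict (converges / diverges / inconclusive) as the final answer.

Let a_n denote the general term. Form |a_n|^(1/n) and simplify:
|a_n|^(1/n) = 6/n^(3/n)
Take the limit as n -> infinity: L = 6.
Since L = 6 > 1, the root test implies divergence.

diverges


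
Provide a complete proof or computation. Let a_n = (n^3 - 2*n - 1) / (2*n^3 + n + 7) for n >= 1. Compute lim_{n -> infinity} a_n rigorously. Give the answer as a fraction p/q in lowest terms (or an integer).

Divide numerator and denominator by n^3, the highest power:
numerator / n^3 = 1 - 2/n^2 - 1/n^3
denominator / n^3 = 2 + n^(-2) + 7/n^3
As n -> infinity, all terms of the form c/n^k (k >= 1) tend to 0.
So numerator / n^3 -> 1 and denominator / n^3 -> 2.
Therefore lim a_n = 1/2.

1/2


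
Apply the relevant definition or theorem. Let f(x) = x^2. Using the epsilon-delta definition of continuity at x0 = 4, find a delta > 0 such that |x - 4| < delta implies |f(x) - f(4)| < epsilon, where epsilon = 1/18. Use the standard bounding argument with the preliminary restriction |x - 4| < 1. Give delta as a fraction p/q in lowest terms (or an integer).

Factor: |x^2 - (4)^2| = |x - 4| * |x + 4|.
Impose |x - 4| < 1 first. Then |x + 4| = |(x - 4) + 2*(4)| <= |x - 4| + 2*|4| < 1 + 8 = 9.
So |x^2 - (4)^2| < delta * 9.
We need delta * 9 <= 1/18, i.e. delta <= 1/18/9 = 1/162.
Since 1/162 < 1, this is tighter than 1; take delta = 1/162.
So delta = 1/162 works.

1/162


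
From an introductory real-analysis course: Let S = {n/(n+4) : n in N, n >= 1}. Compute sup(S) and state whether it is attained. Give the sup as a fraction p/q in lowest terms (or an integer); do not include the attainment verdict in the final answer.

Analysis:
- Values: 1/5, 1/3, 3/7, 1/2, ... strictly increasing.
- Minimum is 1/5 (n=1); inf = 1/5 (attained).
- n/(n+4) = 1 - 4/(n+4) -> 1 from below as n -> infinity, and never equals 1.
- So sup = 1 (not attained).
Conclusion: sup(S) = 1, not attained in S.

1


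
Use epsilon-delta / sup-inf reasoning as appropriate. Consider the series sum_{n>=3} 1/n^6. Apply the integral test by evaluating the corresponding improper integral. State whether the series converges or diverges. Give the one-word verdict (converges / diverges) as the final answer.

Let f(x) = x^(-6). Then f is positive, continuous, and decreasing on [3, infinity), so the integral test applies.
Compute the improper integral int_{3}^infinity f(x) dx:
  antiderivative F(x) = -1/(5*x^5).
  As x -> infinity, F(x) -> 0 (since p = 6 > 1).
  So int = F(infinity) - F(3) = 0 - (-1/1215) = 1/1215.
  Finite, so by the integral test, the series converges.

converges


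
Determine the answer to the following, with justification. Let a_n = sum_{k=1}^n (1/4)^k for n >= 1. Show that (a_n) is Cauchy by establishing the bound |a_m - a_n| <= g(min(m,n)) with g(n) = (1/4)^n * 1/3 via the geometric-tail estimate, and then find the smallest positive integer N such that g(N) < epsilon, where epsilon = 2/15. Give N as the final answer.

For m > n >= 1: |a_m - a_n| = sum_{k=n+1}^m (1/4)^k < sum_{k=n+1}^infinity (1/4)^k = (1/4)^(n+1) / (1 - 1/4) = (1/4)^n * (1/4) * (4/3) = (1/4)^n * 1/3.
So g(n) = (1/4)^n / 3. Since g(n) -> 0, (a_n) is Cauchy.
Now solve g(N) < 2/15: (1/4)^N / 3 < 2/15 <=> 4^N > 1 / (3 * 2/15) = 5/2.
Check powers of 4: 4^0 = 1 <= 5/2, 4^1 = 4 > 5/2.
So the smallest such N is 1. Check: g(1) = 1/(3 * 4) = 1/12 < 2/15.

1


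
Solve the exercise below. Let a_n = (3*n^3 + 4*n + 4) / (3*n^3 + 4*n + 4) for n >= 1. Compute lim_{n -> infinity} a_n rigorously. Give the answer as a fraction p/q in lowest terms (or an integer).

Divide numerator and denominator by n^3, the highest power:
numerator / n^3 = 3 + 4/n^2 + 4/n^3
denominator / n^3 = 3 + 4/n^2 + 4/n^3
As n -> infinity, all terms of the form c/n^k (k >= 1) tend to 0.
So numerator / n^3 -> 3 and denominator / n^3 -> 3.
Therefore lim a_n = 1.

1


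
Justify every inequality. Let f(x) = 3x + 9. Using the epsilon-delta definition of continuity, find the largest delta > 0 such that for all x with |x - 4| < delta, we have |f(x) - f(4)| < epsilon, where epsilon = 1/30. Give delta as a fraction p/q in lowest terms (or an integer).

We compute f(4) = 3*(4) + 9 = 21.
|f(x) - f(4)| = |3x + 9 - (21)| = |3(x - 4)| = 3|x - 4|.
We need 3|x - 4| < 1/30, i.e. |x - 4| < 1/30 / 3 = 1/90.
So any delta <= 1/90 works. Conversely, if delta > 1/90, then x = 4 + 1/90 satisfies |x - 4| = 1/90 < delta but |f(x) - f(4)| = 3 * 1/90 = 1/30, which is not < 1/30; so no larger delta works.
Hence the largest such delta is 1/90.

1/90


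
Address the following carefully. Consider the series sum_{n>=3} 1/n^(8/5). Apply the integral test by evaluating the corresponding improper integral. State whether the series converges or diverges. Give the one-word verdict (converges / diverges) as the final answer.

Let f(x) = x^(-8/5). Then f is positive, continuous, and decreasing on [3, infinity), so the integral test applies.
Compute the improper integral int_{3}^infinity f(x) dx:
  antiderivative F(x) = -5/(3*x^(3/5)).
  As x -> infinity, F(x) -> 0 (since p = 8/5 > 1).
  So int = F(infinity) - F(3) = 0 - (-5*3^(2/5)/9) = 5*3^(2/5)/9.
  Finite, so by the integral test, the series converges.

converges


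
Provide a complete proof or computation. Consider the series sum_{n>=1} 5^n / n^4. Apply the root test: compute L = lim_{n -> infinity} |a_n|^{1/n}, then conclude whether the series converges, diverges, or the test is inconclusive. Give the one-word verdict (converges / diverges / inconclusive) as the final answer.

Let a_n denote the general term. Form |a_n|^(1/n) and simplify:
|a_n|^(1/n) = 5/n^(4/n)
Take the limit as n -> infinity: L = 5.
Since L = 5 > 1, the root test implies divergence.

diverges


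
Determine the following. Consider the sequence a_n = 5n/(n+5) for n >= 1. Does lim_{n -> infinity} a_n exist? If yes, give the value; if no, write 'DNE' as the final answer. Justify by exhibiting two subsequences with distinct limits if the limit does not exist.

Examine the behaviour of a_n along subsequences.
Even-n subsequence a_{2k} = 5(2k)/(2k+5) -> 5. Odd-n subsequence a_{2k+1} = 5(2k+1)/(2k+6) -> 5. Both tend to 5, which suggests the limit is 5; verify directly.
|a_n - 5| = |5n - 5(n+5)| / (n+5) = 25/(n+5) < 25/n for every n >= 1.
Given epsilon > 0, choose a positive integer N > 25/epsilon. Then for all n >= N, |a_n - 5| < 25/n <= 25/N < epsilon.
So by the definition of the limit, lim a_n exists and equals 5.

5


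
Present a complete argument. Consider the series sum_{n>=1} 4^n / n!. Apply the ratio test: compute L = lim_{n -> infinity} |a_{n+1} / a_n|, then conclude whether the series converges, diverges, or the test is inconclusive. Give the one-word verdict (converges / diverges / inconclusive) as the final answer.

Let a_n denote the general term. Form the ratio a_{n+1}/a_n and simplify:
a_{n+1}/a_n = 4/(n + 1)
Take the limit as n -> infinity: L = 0.
Since L = 0 < 1, the ratio test implies the series converges.

converges


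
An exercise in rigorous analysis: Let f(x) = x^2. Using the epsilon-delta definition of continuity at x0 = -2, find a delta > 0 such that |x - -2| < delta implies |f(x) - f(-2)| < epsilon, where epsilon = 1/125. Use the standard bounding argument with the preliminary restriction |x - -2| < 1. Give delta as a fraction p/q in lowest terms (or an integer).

Factor: |x^2 - (-2)^2| = |x - -2| * |x + -2|.
Impose |x - -2| < 1 first. Then |x + -2| = |(x - -2) + 2*(-2)| <= |x - -2| + 2*|-2| < 1 + 4 = 5.
So |x^2 - (-2)^2| < delta * 5.
We need delta * 5 <= 1/125, i.e. delta <= 1/125/5 = 1/625.
Since 1/625 < 1, this is tighter than 1; take delta = 1/625.
So delta = 1/625 works.

1/625


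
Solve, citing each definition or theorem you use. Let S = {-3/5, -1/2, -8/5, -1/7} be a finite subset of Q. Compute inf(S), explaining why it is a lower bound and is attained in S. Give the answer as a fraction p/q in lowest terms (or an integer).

S is finite, so inf(S) = min(S).
Sorted increasing:
-8/5, -3/5, -1/2, -1/7
The extremum is -8/5.
For every x in S, x >= -8/5. And -8/5 is in S, so it is attained.
Therefore inf(S) = -8/5.

-8/5


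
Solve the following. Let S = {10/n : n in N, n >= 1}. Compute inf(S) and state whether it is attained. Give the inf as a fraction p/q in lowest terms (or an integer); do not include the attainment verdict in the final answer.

Analysis:
- Values: 10, 5, 10/3, 5/2, ... strictly decreasing.
- The maximum is 10 (n=1); sup = 10 (attained).
- The set is bounded below by 0; 10/n -> 0 so 0 is the greatest lower bound.
- 0 is not in the set, so inf = 0 is not attained.
Conclusion: inf(S) = 0, not attained in S.

0


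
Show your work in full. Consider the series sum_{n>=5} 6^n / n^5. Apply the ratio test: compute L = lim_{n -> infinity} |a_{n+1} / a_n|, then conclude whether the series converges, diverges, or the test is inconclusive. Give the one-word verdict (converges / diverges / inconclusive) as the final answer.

Let a_n denote the general term. Form the ratio a_{n+1}/a_n and simplify:
a_{n+1}/a_n = 6*n^5/(n + 1)^5
Take the limit as n -> infinity: L = 6.
Since L = 6 > 1 (or L = infinity), the ratio test implies the series diverges.

diverges


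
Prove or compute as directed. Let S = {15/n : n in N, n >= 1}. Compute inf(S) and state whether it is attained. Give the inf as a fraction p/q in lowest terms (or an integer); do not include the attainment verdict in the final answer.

Analysis:
- Values: 15, 15/2, 5, 15/4, ... strictly decreasing.
- The maximum is 15 (n=1); sup = 15 (attained).
- The set is bounded below by 0; 15/n -> 0 so 0 is the greatest lower bound.
- 0 is not in the set, so inf = 0 is not attained.
Conclusion: inf(S) = 0, not attained in S.

0


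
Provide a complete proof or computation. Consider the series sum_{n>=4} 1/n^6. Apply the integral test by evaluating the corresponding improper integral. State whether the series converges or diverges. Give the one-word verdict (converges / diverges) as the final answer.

Let f(x) = x^(-6). Then f is positive, continuous, and decreasing on [4, infinity), so the integral test applies.
Compute the improper integral int_{4}^infinity f(x) dx:
  antiderivative F(x) = -1/(5*x^5).
  As x -> infinity, F(x) -> 0 (since p = 6 > 1).
  So int = F(infinity) - F(4) = 0 - (-1/5120) = 1/5120.
  Finite, so by the integral test, the series converges.

converges


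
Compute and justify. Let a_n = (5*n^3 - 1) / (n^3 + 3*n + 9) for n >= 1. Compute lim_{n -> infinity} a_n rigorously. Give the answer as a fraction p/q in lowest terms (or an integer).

Divide numerator and denominator by n^3, the highest power:
numerator / n^3 = 5 - 1/n^3
denominator / n^3 = 1 + 3/n^2 + 9/n^3
As n -> infinity, all terms of the form c/n^k (k >= 1) tend to 0.
So numerator / n^3 -> 5 and denominator / n^3 -> 1.
Therefore lim a_n = 5.

5


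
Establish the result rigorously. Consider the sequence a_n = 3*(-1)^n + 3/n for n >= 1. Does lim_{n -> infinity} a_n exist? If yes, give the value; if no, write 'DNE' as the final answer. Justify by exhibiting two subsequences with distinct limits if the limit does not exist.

Examine the behaviour of a_n along subsequences.
a_{2k} = 3 + 3/(2k) -> 3. a_{2k+1} = -3 + 3/(2k+1) -> -3.
Since these two subsequential limits are 3 and -3, distinct, the full sequence cannot converge (a convergent sequence has all subsequences tending to the same limit). So lim a_n does not exist.

DNE


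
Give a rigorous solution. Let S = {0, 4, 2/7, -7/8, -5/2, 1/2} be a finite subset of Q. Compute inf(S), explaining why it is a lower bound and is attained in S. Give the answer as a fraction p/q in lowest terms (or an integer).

S is finite, so inf(S) = min(S).
Sorted increasing:
-5/2, -7/8, 0, 2/7, 1/2, 4
The extremum is -5/2.
For every x in S, x >= -5/2. And -5/2 is in S, so it is attained.
Therefore inf(S) = -5/2.

-5/2


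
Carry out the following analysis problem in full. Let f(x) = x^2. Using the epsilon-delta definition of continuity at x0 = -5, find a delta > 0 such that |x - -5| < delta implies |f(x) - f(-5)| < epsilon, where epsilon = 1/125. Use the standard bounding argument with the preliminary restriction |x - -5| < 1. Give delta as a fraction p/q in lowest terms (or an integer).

Factor: |x^2 - (-5)^2| = |x - -5| * |x + -5|.
Impose |x - -5| < 1 first. Then |x + -5| = |(x - -5) + 2*(-5)| <= |x - -5| + 2*|-5| < 1 + 10 = 11.
So |x^2 - (-5)^2| < delta * 11.
We need delta * 11 <= 1/125, i.e. delta <= 1/125/11 = 1/1375.
Since 1/1375 < 1, this is tighter than 1; take delta = 1/1375.
So delta = 1/1375 works.

1/1375


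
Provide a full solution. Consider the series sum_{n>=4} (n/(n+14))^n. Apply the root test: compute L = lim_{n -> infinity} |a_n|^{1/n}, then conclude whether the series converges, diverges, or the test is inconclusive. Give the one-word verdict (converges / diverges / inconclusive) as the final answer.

Let a_n denote the general term. Form |a_n|^(1/n) and simplify:
|a_n|^(1/n) = n/(n + 14)
Take the limit as n -> infinity: L = 1.
Since L = 1, the root test is inconclusive. (In fact a_n = (n/(n+14))^n -> e^(-14) != 0, so the nth-term test shows divergence; but the root test itself gives no conclusion.)

inconclusive


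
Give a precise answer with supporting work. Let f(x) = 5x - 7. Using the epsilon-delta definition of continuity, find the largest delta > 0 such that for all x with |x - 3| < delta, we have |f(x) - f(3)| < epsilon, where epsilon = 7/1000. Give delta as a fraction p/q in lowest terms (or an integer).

We compute f(3) = 5*(3) - 7 = 8.
|f(x) - f(3)| = |5x - 7 - (8)| = |5(x - 3)| = 5|x - 3|.
We need 5|x - 3| < 7/1000, i.e. |x - 3| < 7/1000 / 5 = 7/5000.
So any delta <= 7/5000 works. Conversely, if delta > 7/5000, then x = 3 + 7/5000 satisfies |x - 3| = 7/5000 < delta but |f(x) - f(3)| = 5 * 7/5000 = 7/1000, which is not < 7/1000; so no larger delta works.
Hence the largest such delta is 7/5000.

7/5000


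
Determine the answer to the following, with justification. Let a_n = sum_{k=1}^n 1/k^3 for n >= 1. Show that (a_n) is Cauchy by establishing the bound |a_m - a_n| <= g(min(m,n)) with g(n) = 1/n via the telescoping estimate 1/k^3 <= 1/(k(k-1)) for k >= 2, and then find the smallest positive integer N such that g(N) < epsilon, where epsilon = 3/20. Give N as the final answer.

For m > n >= 1: |a_m - a_n| = sum_{k=n+1}^m 1/k^3.
Use 1/k^3 <= 1/(k(k-1)) = 1/(k-1) - 1/k for k >= 2 (which holds since k^3 >= k^2 >= k(k-1) for k >= 2):
sum_{k=n+1}^m 1/k^3 <= sum_{k=n+1}^m (1/(k-1) - 1/k) = 1/n - 1/m <= 1/n.
By symmetry the same bound holds with n,m swapped, so |a_m - a_n| <= 1/min(m,n) = g(min(m,n)). Since g(n) -> 0, (a_n) is Cauchy.
Now solve g(N) < 3/20: 1/N < 3/20 <=> N > 1/(3/20) = 20/3.
The smallest integer strictly greater than 20/3 is N = 7.
Check: g(7) = 1/7 < 3/20; g(6) = 1/6 >= 3/20. So N = 7.

7


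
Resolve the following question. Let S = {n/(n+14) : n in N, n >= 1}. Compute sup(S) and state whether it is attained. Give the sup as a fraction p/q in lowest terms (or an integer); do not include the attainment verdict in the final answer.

Analysis:
- Values: 1/15, 1/8, 3/17, 2/9, ... strictly increasing.
- Minimum is 1/15 (n=1); inf = 1/15 (attained).
- n/(n+14) = 1 - 14/(n+14) -> 1 from below as n -> infinity, and never equals 1.
- So sup = 1 (not attained).
Conclusion: sup(S) = 1, not attained in S.

1


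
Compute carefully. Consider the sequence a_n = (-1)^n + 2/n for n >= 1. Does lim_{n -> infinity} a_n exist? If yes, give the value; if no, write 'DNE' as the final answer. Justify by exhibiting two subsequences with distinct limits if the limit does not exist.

Examine the behaviour of a_n along subsequences.
a_{2k} = 1 + 2/(2k) -> 1. a_{2k+1} = -1 + 2/(2k+1) -> -1.
Since these two subsequential limits are 1 and -1, distinct, the full sequence cannot converge (a convergent sequence has all subsequences tending to the same limit). So lim a_n does not exist.

DNE


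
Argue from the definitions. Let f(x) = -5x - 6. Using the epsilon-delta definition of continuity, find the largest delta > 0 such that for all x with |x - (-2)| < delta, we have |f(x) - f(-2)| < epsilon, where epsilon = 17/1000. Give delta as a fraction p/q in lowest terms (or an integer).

We compute f(-2) = -5*(-2) - 6 = 4.
|f(x) - f(-2)| = |-5x - 6 - (4)| = |-5(x - (-2))| = 5|x - (-2)|.
We need 5|x - (-2)| < 17/1000, i.e. |x - (-2)| < 17/1000 / 5 = 17/5000.
So any delta <= 17/5000 works. Conversely, if delta > 17/5000, then x = -2 + 17/5000 satisfies |x - (-2)| = 17/5000 < delta but |f(x) - f(-2)| = 5 * 17/5000 = 17/1000, which is not < 17/1000; so no larger delta works.
Hence the largest such delta is 17/5000.

17/5000


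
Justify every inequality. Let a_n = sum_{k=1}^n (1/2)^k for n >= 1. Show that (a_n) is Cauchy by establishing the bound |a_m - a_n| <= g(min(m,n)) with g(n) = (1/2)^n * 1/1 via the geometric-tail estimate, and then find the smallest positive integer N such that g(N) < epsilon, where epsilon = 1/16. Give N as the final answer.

For m > n >= 1: |a_m - a_n| = sum_{k=n+1}^m (1/2)^k < sum_{k=n+1}^infinity (1/2)^k = (1/2)^(n+1) / (1 - 1/2) = (1/2)^n * (1/2) * (2/1) = (1/2)^n * 1/1.
So g(n) = (1/2)^n / 1. Since g(n) -> 0, (a_n) is Cauchy.
Now solve g(N) < 1/16: (1/2)^N / 1 < 1/16 <=> 2^N > 1 / (1 * 1/16) = 16.
Check powers of 2: 2^4 = 16 <= 16, 2^5 = 32 > 16.
So the smallest such N is 5. Check: g(5) = 1/(1 * 32) = 1/32 < 1/16.

5


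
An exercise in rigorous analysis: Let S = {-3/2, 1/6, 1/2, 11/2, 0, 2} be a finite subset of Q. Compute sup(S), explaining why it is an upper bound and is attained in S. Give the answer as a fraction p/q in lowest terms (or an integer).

S is finite, so sup(S) = max(S).
Sorted decreasing:
11/2, 2, 1/2, 1/6, 0, -3/2
The extremum is 11/2.
For every x in S, x <= 11/2. And 11/2 is in S, so it is attained.
Therefore sup(S) = 11/2.

11/2


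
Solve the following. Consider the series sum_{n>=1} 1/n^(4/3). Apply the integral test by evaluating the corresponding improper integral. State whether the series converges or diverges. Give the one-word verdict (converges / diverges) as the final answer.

Let f(x) = x^(-4/3). Then f is positive, continuous, and decreasing on [1, infinity), so the integral test applies.
Compute the improper integral int_{1}^infinity f(x) dx:
  antiderivative F(x) = -3/x^(1/3).
  As x -> infinity, F(x) -> 0 (since p = 4/3 > 1).
  So int = F(infinity) - F(1) = 0 - (-3) = 3.
  Finite, so by the integral test, the series converges.

converges


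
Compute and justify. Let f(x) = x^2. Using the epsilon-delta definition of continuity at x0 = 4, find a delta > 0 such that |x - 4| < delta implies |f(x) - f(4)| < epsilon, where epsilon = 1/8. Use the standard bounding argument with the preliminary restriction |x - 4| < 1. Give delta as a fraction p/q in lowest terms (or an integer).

Factor: |x^2 - (4)^2| = |x - 4| * |x + 4|.
Impose |x - 4| < 1 first. Then |x + 4| = |(x - 4) + 2*(4)| <= |x - 4| + 2*|4| < 1 + 8 = 9.
So |x^2 - (4)^2| < delta * 9.
We need delta * 9 <= 1/8, i.e. delta <= 1/8/9 = 1/72.
Since 1/72 < 1, this is tighter than 1; take delta = 1/72.
So delta = 1/72 works.

1/72


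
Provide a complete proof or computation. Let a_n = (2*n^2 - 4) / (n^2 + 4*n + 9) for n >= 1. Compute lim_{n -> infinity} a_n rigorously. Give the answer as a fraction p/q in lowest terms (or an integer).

Divide numerator and denominator by n^2, the highest power:
numerator / n^2 = 2 - 4/n^2
denominator / n^2 = 1 + 4/n + 9/n^2
As n -> infinity, all terms of the form c/n^k (k >= 1) tend to 0.
So numerator / n^2 -> 2 and denominator / n^2 -> 1.
Therefore lim a_n = 2.

2


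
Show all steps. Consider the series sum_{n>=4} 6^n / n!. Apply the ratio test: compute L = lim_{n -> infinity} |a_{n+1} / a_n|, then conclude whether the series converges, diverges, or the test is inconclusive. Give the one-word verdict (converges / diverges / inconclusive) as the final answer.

Let a_n denote the general term. Form the ratio a_{n+1}/a_n and simplify:
a_{n+1}/a_n = 6/(n + 1)
Take the limit as n -> infinity: L = 0.
Since L = 0 < 1, the ratio test implies the series converges.

converges


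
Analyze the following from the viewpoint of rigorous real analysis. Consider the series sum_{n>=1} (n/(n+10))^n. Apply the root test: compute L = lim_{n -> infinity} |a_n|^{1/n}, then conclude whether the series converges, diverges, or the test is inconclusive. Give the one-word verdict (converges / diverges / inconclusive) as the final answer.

Let a_n denote the general term. Form |a_n|^(1/n) and simplify:
|a_n|^(1/n) = n/(n + 10)
Take the limit as n -> infinity: L = 1.
Since L = 1, the root test is inconclusive. (In fact a_n = (n/(n+10))^n -> e^(-10) != 0, so the nth-term test shows divergence; but the root test itself gives no conclusion.)

inconclusive


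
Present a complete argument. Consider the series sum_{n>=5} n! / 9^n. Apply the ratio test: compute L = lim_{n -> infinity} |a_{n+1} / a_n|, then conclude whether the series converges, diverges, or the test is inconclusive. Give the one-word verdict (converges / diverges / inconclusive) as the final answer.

Let a_n denote the general term. Form the ratio a_{n+1}/a_n and simplify:
a_{n+1}/a_n = n/9 + 1/9
Take the limit as n -> infinity: L = infinity.
Since L = infinity > 1 (or L = infinity), the ratio test implies the series diverges.

diverges


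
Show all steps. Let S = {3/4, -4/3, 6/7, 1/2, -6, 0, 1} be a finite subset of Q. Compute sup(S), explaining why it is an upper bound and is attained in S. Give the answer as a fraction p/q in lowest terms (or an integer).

S is finite, so sup(S) = max(S).
Sorted decreasing:
1, 6/7, 3/4, 1/2, 0, -4/3, -6
The extremum is 1.
For every x in S, x <= 1. And 1 is in S, so it is attained.
Therefore sup(S) = 1.

1


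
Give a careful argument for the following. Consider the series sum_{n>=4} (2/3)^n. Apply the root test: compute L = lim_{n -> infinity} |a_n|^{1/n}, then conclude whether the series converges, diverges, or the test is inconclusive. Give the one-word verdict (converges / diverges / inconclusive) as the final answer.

Let a_n denote the general term. Form |a_n|^(1/n) and simplify:
|a_n|^(1/n) = 2/3
Take the limit as n -> infinity: L = 2/3.
Since L = 2/3 < 1, the root test implies convergence.

converges


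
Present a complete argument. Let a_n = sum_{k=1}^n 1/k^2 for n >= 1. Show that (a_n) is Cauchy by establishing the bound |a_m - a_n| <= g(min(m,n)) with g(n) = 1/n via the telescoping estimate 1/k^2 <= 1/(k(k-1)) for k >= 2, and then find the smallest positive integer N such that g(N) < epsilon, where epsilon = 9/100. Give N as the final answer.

For m > n >= 1: |a_m - a_n| = sum_{k=n+1}^m 1/k^2.
Use 1/k^2 <= 1/(k(k-1)) = 1/(k-1) - 1/k for k >= 2:
sum_{k=n+1}^m 1/k^2 <= sum_{k=n+1}^m (1/(k-1) - 1/k) = 1/n - 1/m <= 1/n.
By symmetry the same bound holds with n,m swapped, so |a_m - a_n| <= 1/min(m,n) = g(min(m,n)). Since g(n) -> 0, (a_n) is Cauchy.
Now solve g(N) < 9/100: 1/N < 9/100 <=> N > 1/(9/100) = 100/9.
The smallest integer strictly greater than 100/9 is N = 12.
Check: g(12) = 1/12 < 9/100; g(11) = 1/11 >= 9/100. So N = 12.

12


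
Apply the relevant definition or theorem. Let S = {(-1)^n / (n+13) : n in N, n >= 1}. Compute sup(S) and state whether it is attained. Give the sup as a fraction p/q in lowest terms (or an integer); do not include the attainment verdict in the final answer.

Analysis:
- Values: -1/14, 1/15, -1/16, 1/17, -1/18, ...
- Positive terms (even n): 1/(2+13), 1/(4+13), ... decreasing -> max = 1/15 (n=2).
- Negative terms (odd n): -1/(1+13), -1/(3+13), ... increasing -> min = -1/14 (n=1).
- So sup = 1/15 (attained at n=2); inf = -1/14 (attained at n=1).
Conclusion: sup(S) = 1/15, attained in S.

1/15


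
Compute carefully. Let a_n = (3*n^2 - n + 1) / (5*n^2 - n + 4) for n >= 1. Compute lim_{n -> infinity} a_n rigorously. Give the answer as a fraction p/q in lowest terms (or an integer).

Divide numerator and denominator by n^2, the highest power:
numerator / n^2 = 3 - 1/n + n^(-2)
denominator / n^2 = 5 - 1/n + 4/n^2
As n -> infinity, all terms of the form c/n^k (k >= 1) tend to 0.
So numerator / n^2 -> 3 and denominator / n^2 -> 5.
Therefore lim a_n = 3/5.

3/5


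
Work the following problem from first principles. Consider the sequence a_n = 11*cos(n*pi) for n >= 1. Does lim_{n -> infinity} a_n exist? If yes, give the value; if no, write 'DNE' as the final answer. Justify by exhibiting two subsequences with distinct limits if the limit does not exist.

Examine the behaviour of a_n along subsequences.
cos(n*pi) = (-1)^n, so a_n = 11*(-1)^n. a_{2k} = 11 -> 11. a_{2k+1} = -11 -> -11.
Since these two subsequential limits are 11 and -11, distinct, the full sequence cannot converge (a convergent sequence has all subsequences tending to the same limit). So lim a_n does not exist.

DNE


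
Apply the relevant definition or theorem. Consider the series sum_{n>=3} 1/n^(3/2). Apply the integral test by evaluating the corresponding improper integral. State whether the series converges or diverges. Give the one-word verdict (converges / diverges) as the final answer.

Let f(x) = x^(-3/2). Then f is positive, continuous, and decreasing on [3, infinity), so the integral test applies.
Compute the improper integral int_{3}^infinity f(x) dx:
  antiderivative F(x) = -2/sqrt(x).
  As x -> infinity, F(x) -> 0 (since p = 3/2 > 1).
  So int = F(infinity) - F(3) = 0 - (-2*sqrt(3)/3) = 2*sqrt(3)/3.
  Finite, so by the integral test, the series converges.

converges


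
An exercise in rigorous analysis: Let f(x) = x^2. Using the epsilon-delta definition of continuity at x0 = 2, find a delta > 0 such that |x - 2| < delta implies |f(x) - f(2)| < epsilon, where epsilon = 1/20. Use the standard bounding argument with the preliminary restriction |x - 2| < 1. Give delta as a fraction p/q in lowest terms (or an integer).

Factor: |x^2 - (2)^2| = |x - 2| * |x + 2|.
Impose |x - 2| < 1 first. Then |x + 2| = |(x - 2) + 2*(2)| <= |x - 2| + 2*|2| < 1 + 4 = 5.
So |x^2 - (2)^2| < delta * 5.
We need delta * 5 <= 1/20, i.e. delta <= 1/20/5 = 1/100.
Since 1/100 < 1, this is tighter than 1; take delta = 1/100.
So delta = 1/100 works.

1/100


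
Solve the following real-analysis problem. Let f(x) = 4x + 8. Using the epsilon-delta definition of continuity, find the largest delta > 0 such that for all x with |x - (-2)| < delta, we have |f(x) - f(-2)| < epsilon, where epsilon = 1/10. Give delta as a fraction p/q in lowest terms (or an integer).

We compute f(-2) = 4*(-2) + 8 = 0.
|f(x) - f(-2)| = |4x + 8 - (0)| = |4(x - (-2))| = 4|x - (-2)|.
We need 4|x - (-2)| < 1/10, i.e. |x - (-2)| < 1/10 / 4 = 1/40.
So any delta <= 1/40 works. Conversely, if delta > 1/40, then x = -2 + 1/40 satisfies |x - (-2)| = 1/40 < delta but |f(x) - f(-2)| = 4 * 1/40 = 1/10, which is not < 1/10; so no larger delta works.
Hence the largest such delta is 1/40.

1/40


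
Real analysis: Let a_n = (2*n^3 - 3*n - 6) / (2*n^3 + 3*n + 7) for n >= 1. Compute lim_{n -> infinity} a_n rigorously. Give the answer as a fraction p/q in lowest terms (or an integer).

Divide numerator and denominator by n^3, the highest power:
numerator / n^3 = 2 - 3/n^2 - 6/n^3
denominator / n^3 = 2 + 3/n^2 + 7/n^3
As n -> infinity, all terms of the form c/n^k (k >= 1) tend to 0.
So numerator / n^3 -> 2 and denominator / n^3 -> 2.
Therefore lim a_n = 1.

1


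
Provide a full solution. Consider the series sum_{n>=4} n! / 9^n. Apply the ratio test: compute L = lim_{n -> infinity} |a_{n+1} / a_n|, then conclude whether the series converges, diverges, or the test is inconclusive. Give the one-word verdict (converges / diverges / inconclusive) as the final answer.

Let a_n denote the general term. Form the ratio a_{n+1}/a_n and simplify:
a_{n+1}/a_n = n/9 + 1/9
Take the limit as n -> infinity: L = infinity.
Since L = infinity > 1 (or L = infinity), the ratio test implies the series diverges.

diverges


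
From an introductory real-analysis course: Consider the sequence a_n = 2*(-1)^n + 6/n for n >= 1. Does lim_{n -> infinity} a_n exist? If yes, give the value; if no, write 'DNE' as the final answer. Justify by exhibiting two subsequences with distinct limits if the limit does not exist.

Examine the behaviour of a_n along subsequences.
a_{2k} = 2 + 6/(2k) -> 2. a_{2k+1} = -2 + 6/(2k+1) -> -2.
Since these two subsequential limits are 2 and -2, distinct, the full sequence cannot converge (a convergent sequence has all subsequences tending to the same limit). So lim a_n does not exist.

DNE


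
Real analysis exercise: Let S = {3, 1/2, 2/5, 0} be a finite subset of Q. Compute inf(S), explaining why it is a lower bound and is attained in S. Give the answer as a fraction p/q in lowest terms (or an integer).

S is finite, so inf(S) = min(S).
Sorted increasing:
0, 2/5, 1/2, 3
The extremum is 0.
For every x in S, x >= 0. And 0 is in S, so it is attained.
Therefore inf(S) = 0.

0


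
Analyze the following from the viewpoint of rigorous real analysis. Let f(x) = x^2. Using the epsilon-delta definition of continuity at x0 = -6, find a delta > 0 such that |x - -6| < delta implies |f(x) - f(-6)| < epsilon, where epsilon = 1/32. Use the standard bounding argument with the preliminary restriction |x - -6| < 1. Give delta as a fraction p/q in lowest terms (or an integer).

Factor: |x^2 - (-6)^2| = |x - -6| * |x + -6|.
Impose |x - -6| < 1 first. Then |x + -6| = |(x - -6) + 2*(-6)| <= |x - -6| + 2*|-6| < 1 + 12 = 13.
So |x^2 - (-6)^2| < delta * 13.
We need delta * 13 <= 1/32, i.e. delta <= 1/32/13 = 1/416.
Since 1/416 < 1, this is tighter than 1; take delta = 1/416.
So delta = 1/416 works.

1/416


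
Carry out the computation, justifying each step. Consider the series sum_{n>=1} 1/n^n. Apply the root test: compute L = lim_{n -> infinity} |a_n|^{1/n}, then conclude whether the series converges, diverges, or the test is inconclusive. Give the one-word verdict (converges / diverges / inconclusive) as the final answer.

Let a_n denote the general term. Form |a_n|^(1/n) and simplify:
|a_n|^(1/n) = 1/n
Take the limit as n -> infinity: L = 0.
Since L = 0 < 1, the root test implies convergence.

converges


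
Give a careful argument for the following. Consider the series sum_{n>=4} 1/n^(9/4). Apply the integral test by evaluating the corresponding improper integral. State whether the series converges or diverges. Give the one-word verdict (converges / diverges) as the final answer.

Let f(x) = x^(-9/4). Then f is positive, continuous, and decreasing on [4, infinity), so the integral test applies.
Compute the improper integral int_{4}^infinity f(x) dx:
  antiderivative F(x) = -4/(5*x^(5/4)).
  As x -> infinity, F(x) -> 0 (since p = 9/4 > 1).
  So int = F(infinity) - F(4) = 0 - (-sqrt(2)/10) = sqrt(2)/10.
  Finite, so by the integral test, the series converges.

converges
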